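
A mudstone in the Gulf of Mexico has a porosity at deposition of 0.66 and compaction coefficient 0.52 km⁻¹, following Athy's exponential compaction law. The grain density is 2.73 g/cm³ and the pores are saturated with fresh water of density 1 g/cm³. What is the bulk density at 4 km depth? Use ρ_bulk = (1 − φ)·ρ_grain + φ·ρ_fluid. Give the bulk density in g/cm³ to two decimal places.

Porosity at depth: n = 0.66·exp(−0.52×4) = 0.66×0.1249 = 0.0825
Bulk density: ρ_b = (1−n)ρ_g + n·ρ_f = 0.9175×2.73 + 0.0825×1
       = 2.505 + 0.082 = 2.587 g/cm³

2.59 g/cm³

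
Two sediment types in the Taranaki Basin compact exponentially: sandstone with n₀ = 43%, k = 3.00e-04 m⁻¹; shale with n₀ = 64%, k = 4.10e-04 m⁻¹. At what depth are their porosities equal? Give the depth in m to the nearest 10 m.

Working in km (1 km = 1000 m; k in km⁻¹ = k in m⁻¹ × 1000):
Set n₀ₐ e^(−kₐd) = n₀ᵦ e^(−kᵦd) ⇒ ln(n₀ₐ/n₀ᵦ) = (kₐ − kᵦ)·d
d = ln(0.43/0.64) / (0.3 − 0.41) = -0.3977 / -0.11 = 3.615 km

3620 m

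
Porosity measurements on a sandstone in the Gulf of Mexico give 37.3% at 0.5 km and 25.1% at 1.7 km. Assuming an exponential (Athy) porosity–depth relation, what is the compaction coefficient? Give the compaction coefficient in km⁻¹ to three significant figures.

0.330 km⁻¹

Athy: n(d) = n₀ e^(−βd) ⇒ n₁/n₂ = e^{β(d₂−d₁)} ⇒ β = ln(n₁/n₂)/(d₂−d₁)
β = ln(0.373/0.251) / (1.7 − 0.5) = ln(1.486) / 1.2 = 0.3961 / 1.2 = 0.3301 km⁻¹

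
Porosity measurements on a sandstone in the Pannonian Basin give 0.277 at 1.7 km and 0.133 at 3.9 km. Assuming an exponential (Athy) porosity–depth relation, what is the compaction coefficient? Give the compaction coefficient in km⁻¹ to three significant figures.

Athy: n(Z) = n₀ e^(−cZ) ⇒ n₁/n₂ = e^{c(Z₂−Z₁)} ⇒ c = ln(n₁/n₂)/(Z₂−Z₁)
c = ln(0.277/0.133) / (3.9 − 1.7) = ln(2.083) / 2.2 = 0.7337 / 2.2 = 0.3335 km⁻¹

0.333 km⁻¹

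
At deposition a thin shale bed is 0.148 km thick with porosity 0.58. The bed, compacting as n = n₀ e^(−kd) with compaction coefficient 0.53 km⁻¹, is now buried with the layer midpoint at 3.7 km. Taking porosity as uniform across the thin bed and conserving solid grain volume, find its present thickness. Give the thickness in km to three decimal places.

0.068 km

Porosity at 3.7 km: n = 0.58·exp(−0.53×3.7) = 0.0816
Solid-volume conservation: h(1−n) = h₀(1−n₀) ⇒ h = h₀·(1−n₀)/(1−n)
h = 0.148 × (1 − 0.58)/(1 − 0.0816) = 0.148 × 0.4573 = 0.0677 km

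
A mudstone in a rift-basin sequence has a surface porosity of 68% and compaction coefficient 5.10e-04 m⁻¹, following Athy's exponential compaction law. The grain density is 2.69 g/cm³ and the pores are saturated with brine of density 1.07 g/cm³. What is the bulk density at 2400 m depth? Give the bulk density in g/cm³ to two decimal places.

Working in km (1 km = 1000 m; k in km⁻¹ = k in m⁻¹ × 1000):
Porosity at depth: φ = 0.68·exp(−0.51×2.4) = 0.68×0.2941 = 0.2000
Bulk density: ρ_b = (1−φ)ρ_g + φ·ρ_f = 0.8000×2.69 + 0.2000×1.07
       = 2.152 + 0.214 = 2.366 g/cm³

2.37 g/cm³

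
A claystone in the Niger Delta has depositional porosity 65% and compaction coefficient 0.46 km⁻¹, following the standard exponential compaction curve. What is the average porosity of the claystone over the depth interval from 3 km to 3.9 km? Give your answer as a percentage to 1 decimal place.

13.4%

⟨phi⟩ = (1/(z₂−z₁)) ∫ phi₀ e^(−cz) dz = phi₀·(e^(−c·z₁) − e^(−c·z₂)) / (c·(z₂−z₁))
e^(−0.46×3) = 0.2516; e^(−0.46×3.9) = 0.1663
⟨phi⟩ = 0.65 × (0.2516 − 0.1663) / (0.46 × 0.9) = 0.65 × 0.2060 = 0.1339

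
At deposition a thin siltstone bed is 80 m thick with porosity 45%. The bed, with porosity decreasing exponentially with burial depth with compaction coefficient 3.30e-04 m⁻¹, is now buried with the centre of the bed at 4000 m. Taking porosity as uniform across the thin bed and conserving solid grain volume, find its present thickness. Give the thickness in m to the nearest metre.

Working in km (1 km = 1000 m; β in km⁻¹ = β in m⁻¹ × 1000):
Porosity at 4 km: phi = 0.45·exp(−0.33×4) = 0.1202
Solid-volume conservation: h(1−phi) = h₀(1−phi₀) ⇒ h = h₀·(1−phi₀)/(1−phi)
h = 0.08 × (1 − 0.45)/(1 − 0.1202) = 0.08 × 0.6251 = 0.0500 km

50 m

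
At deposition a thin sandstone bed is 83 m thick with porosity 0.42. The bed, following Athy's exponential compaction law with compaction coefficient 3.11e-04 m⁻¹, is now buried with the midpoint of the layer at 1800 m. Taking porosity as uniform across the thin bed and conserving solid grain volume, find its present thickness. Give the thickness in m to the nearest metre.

63 m

Working in km (1 km = 1000 m; β in km⁻¹ = β in m⁻¹ × 1000):
Porosity at 1.8 km: φ = 0.42·exp(−0.311×1.8) = 0.2400
Solid-volume conservation: h(1−φ) = h₀(1−φ₀) ⇒ h = h₀·(1−φ₀)/(1−φ)
h = 0.083 × (1 − 0.42)/(1 − 0.2400) = 0.083 × 0.7631 = 0.0633 km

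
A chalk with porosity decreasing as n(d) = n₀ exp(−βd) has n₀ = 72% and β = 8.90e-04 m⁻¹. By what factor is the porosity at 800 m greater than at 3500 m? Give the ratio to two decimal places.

11.06

Working in km (1 km = 1000 m; β in km⁻¹ = β in m⁻¹ × 1000):
n(d₁)/n(d₂) = e^(−β·d₁)/e^(−β·d₂) = e^{β(d₂−d₁)}
= exp(0.89 × 2.7) = exp(2.403) = 11.0563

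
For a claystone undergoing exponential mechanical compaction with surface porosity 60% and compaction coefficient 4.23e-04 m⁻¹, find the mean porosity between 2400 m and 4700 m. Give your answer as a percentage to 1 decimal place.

Working in km (1 km = 1000 m; k in km⁻¹ = k in m⁻¹ × 1000):
⟨phi⟩ = (1/(Z₂−Z₁)) ∫ phi₀ e^(−kZ) dZ = phi₀·(e^(−k·Z₁) − e^(−k·Z₂)) / (k·(Z₂−Z₁))
e^(−0.423×2.4) = 0.3623; e^(−0.423×4.7) = 0.1370
⟨phi⟩ = 0.6 × (0.3623 − 0.1370) / (0.423 × 2.3) = 0.6 × 0.2317 = 0.1390

13.9%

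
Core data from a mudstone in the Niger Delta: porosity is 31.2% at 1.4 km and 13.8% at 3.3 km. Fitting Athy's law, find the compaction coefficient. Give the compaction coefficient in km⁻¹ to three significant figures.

Athy: phi(d) = phi₀ e^(−βd) ⇒ phi₁/phi₂ = e^{β(d₂−d₁)} ⇒ β = ln(phi₁/phi₂)/(d₂−d₁)
β = ln(0.312/0.138) / (3.3 − 1.4) = ln(2.261) / 1.9 = 0.8157 / 1.9 = 0.4293 km⁻¹

0.429 km⁻¹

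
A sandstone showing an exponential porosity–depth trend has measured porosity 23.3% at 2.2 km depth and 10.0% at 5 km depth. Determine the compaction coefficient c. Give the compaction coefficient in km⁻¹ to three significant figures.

Athy: n(Z) = n₀ e^(−cZ) ⇒ n₁/n₂ = e^{c(Z₂−Z₁)} ⇒ c = ln(n₁/n₂)/(Z₂−Z₁)
c = ln(0.233/0.1) / (5 − 2.2) = ln(2.33) / 2.8 = 0.8459 / 2.8 = 0.3021 km⁻¹

0.302 km⁻¹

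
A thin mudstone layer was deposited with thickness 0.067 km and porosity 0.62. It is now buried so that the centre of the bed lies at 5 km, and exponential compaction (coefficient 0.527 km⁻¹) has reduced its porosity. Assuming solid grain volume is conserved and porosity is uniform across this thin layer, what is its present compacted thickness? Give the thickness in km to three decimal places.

0.027 km

Porosity at 5 km: φ = 0.62·exp(−0.527×5) = 0.0445
Solid-volume conservation: h(1−φ) = h₀(1−φ₀) ⇒ h = h₀·(1−φ₀)/(1−φ)
h = 0.067 × (1 − 0.62)/(1 − 0.0445) = 0.067 × 0.3977 = 0.0266 km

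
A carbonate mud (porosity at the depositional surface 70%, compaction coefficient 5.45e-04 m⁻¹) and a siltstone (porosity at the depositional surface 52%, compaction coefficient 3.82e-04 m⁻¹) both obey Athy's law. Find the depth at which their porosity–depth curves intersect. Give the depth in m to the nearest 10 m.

1820 m

Working in km (1 km = 1000 m; k in km⁻¹ = k in m⁻¹ × 1000):
Set phi₀ₐ e^(−kₐZ) = phi₀ᵦ e^(−kᵦZ) ⇒ ln(phi₀ₐ/phi₀ᵦ) = (kₐ − kᵦ)·Z
Z = ln(0.7/0.52) / (0.545 − 0.382) = 0.2973 / 0.163 = 1.824 km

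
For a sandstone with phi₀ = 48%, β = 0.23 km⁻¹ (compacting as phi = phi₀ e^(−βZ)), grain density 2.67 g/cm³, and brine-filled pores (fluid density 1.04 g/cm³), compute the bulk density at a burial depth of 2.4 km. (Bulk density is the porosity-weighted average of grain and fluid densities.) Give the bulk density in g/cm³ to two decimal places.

Porosity at depth: phi = 0.48·exp(−0.23×2.4) = 0.48×0.5758 = 0.2764
Bulk density: ρ_b = (1−phi)ρ_g + phi·ρ_f = 0.7236×2.67 + 0.2764×1.04
       = 1.932 + 0.287 = 2.219 g/cm³

2.22 g/cm³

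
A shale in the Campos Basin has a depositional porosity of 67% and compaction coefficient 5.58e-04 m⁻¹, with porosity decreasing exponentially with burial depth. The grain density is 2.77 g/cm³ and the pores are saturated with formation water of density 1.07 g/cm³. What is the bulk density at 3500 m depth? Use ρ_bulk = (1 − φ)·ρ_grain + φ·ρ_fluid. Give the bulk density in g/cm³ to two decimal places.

Working in km (1 km = 1000 m; k in km⁻¹ = k in m⁻¹ × 1000):
Porosity at depth: phi = 0.67·exp(−0.558×3.5) = 0.67×0.1418 = 0.0950
Bulk density: ρ_b = (1−phi)ρ_g + phi·ρ_f = 0.9050×2.77 + 0.0950×1.07
       = 2.507 + 0.102 = 2.608 g/cm³

2.61 g/cm³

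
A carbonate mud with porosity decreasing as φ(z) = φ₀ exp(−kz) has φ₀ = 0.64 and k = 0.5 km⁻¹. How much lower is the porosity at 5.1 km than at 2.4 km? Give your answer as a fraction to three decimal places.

0.143

φ(2.4) = 0.64·e^(−0.5×2.4) = 0.1928
φ(5.1) = 0.64·e^(−0.5×5.1) = 0.0500
Δφ = 0.1928 − 0.0500 = 0.1428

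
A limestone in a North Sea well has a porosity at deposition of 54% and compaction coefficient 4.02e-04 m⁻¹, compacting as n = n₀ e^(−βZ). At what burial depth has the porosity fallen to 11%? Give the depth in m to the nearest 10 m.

Working in km (1 km = 1000 m; β in km⁻¹ = β in m⁻¹ × 1000):
Invert Athy's law: Z = ln(n₀/n) / β
Z = ln(0.54/0.11) / 0.402 = ln(4.909) / 0.402 = 1.5911 / 0.402 = 3.958 km

3960 m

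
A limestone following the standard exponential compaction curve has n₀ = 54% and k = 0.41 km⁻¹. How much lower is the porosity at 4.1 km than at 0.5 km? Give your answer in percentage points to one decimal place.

n(0.5) = 0.54·e^(−0.41×0.5) = 0.4399
n(4.1) = 0.54·e^(−0.41×4.1) = 0.1005
Δn = 0.4399 − 0.1005 = 0.3394

33.9 percentage points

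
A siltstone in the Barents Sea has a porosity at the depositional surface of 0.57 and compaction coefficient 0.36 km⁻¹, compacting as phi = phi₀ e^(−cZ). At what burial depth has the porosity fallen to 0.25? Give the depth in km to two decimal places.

Invert Athy's law: Z = ln(phi₀/phi) / c
Z = ln(0.57/0.25) / 0.36 = ln(2.28) / 0.36 = 0.8242 / 0.36 = 2.289 km

2.29 km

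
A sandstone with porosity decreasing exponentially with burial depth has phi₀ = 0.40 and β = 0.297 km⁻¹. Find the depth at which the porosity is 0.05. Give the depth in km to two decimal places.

7.00 km

Invert Athy's law: d = ln(phi₀/phi) / β
d = ln(0.4/0.05) / 0.297 = ln(8) / 0.297 = 2.0794 / 0.297 = 7.001 km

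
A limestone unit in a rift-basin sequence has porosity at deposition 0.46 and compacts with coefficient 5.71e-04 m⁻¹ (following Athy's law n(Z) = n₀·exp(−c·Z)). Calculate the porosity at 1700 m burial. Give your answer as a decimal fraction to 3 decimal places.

0.174

Working in km (1 km = 1000 m; c in km⁻¹ = c in m⁻¹ × 1000):
n = n₀·exp(−c·Z) = 0.46 × exp(−0.571 × 1.7) = 0.46 × exp(−0.9707)
  = 0.46 × 0.3788 = 0.1743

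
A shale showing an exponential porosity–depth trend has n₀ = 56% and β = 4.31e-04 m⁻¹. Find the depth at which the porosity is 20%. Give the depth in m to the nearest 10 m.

2390 m

Working in km (1 km = 1000 m; β in km⁻¹ = β in m⁻¹ × 1000):
Invert Athy's law: z = ln(n₀/n) / β
z = ln(0.56/0.2) / 0.431 = ln(2.8) / 0.431 = 1.0296 / 0.431 = 2.389 km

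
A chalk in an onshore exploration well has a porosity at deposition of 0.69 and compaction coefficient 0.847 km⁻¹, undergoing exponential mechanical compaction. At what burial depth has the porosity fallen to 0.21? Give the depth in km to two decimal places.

1.40 km

Invert Athy's law: z = ln(φ₀/φ) / β
z = ln(0.69/0.21) / 0.847 = ln(3.286) / 0.847 = 1.1896 / 0.847 = 1.404 km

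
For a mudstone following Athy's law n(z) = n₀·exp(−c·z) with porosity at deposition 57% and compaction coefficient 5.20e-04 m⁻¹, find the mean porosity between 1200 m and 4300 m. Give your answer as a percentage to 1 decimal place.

Working in km (1 km = 1000 m; c in km⁻¹ = c in m⁻¹ × 1000):
⟨n⟩ = (1/(z₂−z₁)) ∫ n₀ e^(−cz) dz = n₀·(e^(−c·z₁) − e^(−c·z₂)) / (c·(z₂−z₁))
e^(−0.52×1.2) = 0.5358; e^(−0.52×4.3) = 0.1069
⟨n⟩ = 0.57 × (0.5358 − 0.1069) / (0.52 × 3.1) = 0.57 × 0.2661 = 0.1517

15.2%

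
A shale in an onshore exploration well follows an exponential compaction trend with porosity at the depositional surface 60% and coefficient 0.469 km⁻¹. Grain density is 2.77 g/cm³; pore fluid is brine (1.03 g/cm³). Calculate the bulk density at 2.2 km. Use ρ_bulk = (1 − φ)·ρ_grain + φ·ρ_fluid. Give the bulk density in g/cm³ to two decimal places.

2.40 g/cm³

Porosity at depth: phi = 0.6·exp(−0.469×2.2) = 0.6×0.3564 = 0.2138
Bulk density: ρ_b = (1−phi)ρ_g + phi·ρ_f = 0.7862×2.77 + 0.2138×1.03
       = 2.178 + 0.220 = 2.398 g/cm³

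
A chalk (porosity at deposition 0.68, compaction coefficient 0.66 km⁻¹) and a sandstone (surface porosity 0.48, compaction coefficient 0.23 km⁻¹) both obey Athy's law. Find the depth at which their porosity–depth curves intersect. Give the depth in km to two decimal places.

Set φ₀ₐ e^(−cₐZ) = φ₀ᵦ e^(−cᵦZ) ⇒ ln(φ₀ₐ/φ₀ᵦ) = (cₐ − cᵦ)·Z
Z = ln(0.68/0.48) / (0.66 − 0.23) = 0.3483 / 0.43 = 0.810 km

0.81 km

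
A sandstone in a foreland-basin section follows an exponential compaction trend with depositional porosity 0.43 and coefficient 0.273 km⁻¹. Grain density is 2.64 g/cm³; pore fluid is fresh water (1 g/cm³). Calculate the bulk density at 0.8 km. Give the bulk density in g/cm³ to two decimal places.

Porosity at depth: φ = 0.43·exp(−0.273×0.8) = 0.43×0.8038 = 0.3456
Bulk density: ρ_b = (1−φ)ρ_g + φ·ρ_f = 0.6544×2.64 + 0.3456×1
       = 1.728 + 0.346 = 2.073 g/cm³

2.07 g/cm³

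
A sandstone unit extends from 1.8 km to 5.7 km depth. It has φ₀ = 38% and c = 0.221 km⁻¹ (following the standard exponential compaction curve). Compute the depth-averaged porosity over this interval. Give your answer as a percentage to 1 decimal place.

⟨φ⟩ = (1/(Z₂−Z₁)) ∫ φ₀ e^(−cZ) dZ = φ₀·(e^(−c·Z₁) − e^(−c·Z₂)) / (c·(Z₂−Z₁))
e^(−0.221×1.8) = 0.6718; e^(−0.221×5.7) = 0.2837
⟨φ⟩ = 0.38 × (0.6718 − 0.2837) / (0.221 × 3.9) = 0.38 × 0.4502 = 0.1711

17.1%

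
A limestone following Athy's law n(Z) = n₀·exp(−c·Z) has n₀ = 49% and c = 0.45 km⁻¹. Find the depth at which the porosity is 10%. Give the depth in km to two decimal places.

Invert Athy's law: Z = ln(n₀/n) / c
Z = ln(0.49/0.1) / 0.45 = ln(4.9) / 0.45 = 1.5892 / 0.45 = 3.532 km

3.53 km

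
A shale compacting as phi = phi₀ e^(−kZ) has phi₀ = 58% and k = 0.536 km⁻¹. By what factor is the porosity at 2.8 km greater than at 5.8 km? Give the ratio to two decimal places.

phi(Z₁)/phi(Z₂) = e^(−k·Z₁)/e^(−k·Z₂) = e^{k(Z₂−Z₁)}
= exp(0.536 × 3) = exp(1.608) = 4.9928

4.99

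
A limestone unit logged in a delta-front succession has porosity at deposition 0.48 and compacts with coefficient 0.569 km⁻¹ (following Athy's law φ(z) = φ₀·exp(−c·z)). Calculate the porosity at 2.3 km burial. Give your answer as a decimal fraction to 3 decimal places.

φ = φ₀·exp(−c·z) = 0.48 × exp(−0.569 × 2.3) = 0.48 × exp(−1.309)
  = 0.48 × 0.2702 = 0.1297

0.130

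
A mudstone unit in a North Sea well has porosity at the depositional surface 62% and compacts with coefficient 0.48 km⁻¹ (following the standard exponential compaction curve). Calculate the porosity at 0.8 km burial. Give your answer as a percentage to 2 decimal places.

42.23%

phi = phi₀·exp(−k·d) = 0.62 × exp(−0.48 × 0.8) = 0.62 × exp(−0.384)
  = 0.62 × 0.6811 = 0.4223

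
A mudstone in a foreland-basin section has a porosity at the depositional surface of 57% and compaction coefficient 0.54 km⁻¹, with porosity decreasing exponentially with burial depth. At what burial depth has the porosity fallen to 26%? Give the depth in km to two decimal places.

1.45 km

Invert Athy's law: z = ln(φ₀/φ) / k
z = ln(0.57/0.26) / 0.54 = ln(2.192) / 0.54 = 0.7850 / 0.54 = 1.454 km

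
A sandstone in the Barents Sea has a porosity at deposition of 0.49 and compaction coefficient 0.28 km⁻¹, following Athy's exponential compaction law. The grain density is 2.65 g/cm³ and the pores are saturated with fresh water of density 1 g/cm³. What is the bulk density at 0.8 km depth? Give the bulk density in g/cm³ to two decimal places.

2.00 g/cm³

Porosity at depth: n = 0.49·exp(−0.28×0.8) = 0.49×0.7993 = 0.3917
Bulk density: ρ_b = (1−n)ρ_g + n·ρ_f = 0.6083×2.65 + 0.3917×1
       = 1.612 + 0.392 = 2.004 g/cm³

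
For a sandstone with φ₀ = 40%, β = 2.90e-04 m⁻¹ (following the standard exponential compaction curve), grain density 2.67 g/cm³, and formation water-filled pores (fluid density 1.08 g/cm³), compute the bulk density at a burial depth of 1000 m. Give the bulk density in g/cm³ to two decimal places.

2.19 g/cm³

Working in km (1 km = 1000 m; β in km⁻¹ = β in m⁻¹ × 1000):
Porosity at depth: φ = 0.4·exp(−0.29×1) = 0.4×0.7483 = 0.2993
Bulk density: ρ_b = (1−φ)ρ_g + φ·ρ_f = 0.7007×2.67 + 0.2993×1.08
       = 1.871 + 0.323 = 2.194 g/cm³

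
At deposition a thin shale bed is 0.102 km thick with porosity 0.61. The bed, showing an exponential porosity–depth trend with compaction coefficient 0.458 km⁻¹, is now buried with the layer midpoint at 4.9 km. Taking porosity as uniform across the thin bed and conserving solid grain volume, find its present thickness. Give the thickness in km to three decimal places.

0.043 km

Porosity at 4.9 km: φ = 0.61·exp(−0.458×4.9) = 0.0647
Solid-volume conservation: h(1−φ) = h₀(1−φ₀) ⇒ h = h₀·(1−φ₀)/(1−φ)
h = 0.102 × (1 − 0.61)/(1 − 0.0647) = 0.102 × 0.4170 = 0.0425 km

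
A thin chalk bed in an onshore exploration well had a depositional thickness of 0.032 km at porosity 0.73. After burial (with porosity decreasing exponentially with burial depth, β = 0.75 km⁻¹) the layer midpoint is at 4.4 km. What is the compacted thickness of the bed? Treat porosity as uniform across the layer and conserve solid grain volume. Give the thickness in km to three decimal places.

Porosity at 4.4 km: φ = 0.73·exp(−0.75×4.4) = 0.0269
Solid-volume conservation: h(1−φ) = h₀(1−φ₀) ⇒ h = h₀·(1−φ₀)/(1−φ)
h = 0.032 × (1 − 0.73)/(1 − 0.0269) = 0.032 × 0.2775 = 0.0089 km

0.009 km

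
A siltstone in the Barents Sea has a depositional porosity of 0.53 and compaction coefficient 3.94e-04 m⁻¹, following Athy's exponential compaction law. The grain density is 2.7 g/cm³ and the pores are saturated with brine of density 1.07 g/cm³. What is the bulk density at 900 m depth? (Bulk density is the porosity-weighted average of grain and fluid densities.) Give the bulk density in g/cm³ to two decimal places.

Working in km (1 km = 1000 m; k in km⁻¹ = k in m⁻¹ × 1000):
Porosity at depth: phi = 0.53·exp(−0.394×0.9) = 0.53×0.7015 = 0.3718
Bulk density: ρ_b = (1−phi)ρ_g + phi·ρ_f = 0.6282×2.7 + 0.3718×1.07
       = 1.696 + 0.398 = 2.094 g/cm³

2.09 g/cm³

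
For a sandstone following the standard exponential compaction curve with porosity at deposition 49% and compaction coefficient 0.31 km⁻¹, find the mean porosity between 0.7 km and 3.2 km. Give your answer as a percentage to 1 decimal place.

⟨phi⟩ = (1/(d₂−d₁)) ∫ phi₀ e^(−cd) dd = phi₀·(e^(−c·d₁) − e^(−c·d₂)) / (c·(d₂−d₁))
e^(−0.31×0.7) = 0.8049; e^(−0.31×3.2) = 0.3708
⟨phi⟩ = 0.49 × (0.8049 − 0.3708) / (0.31 × 2.5) = 0.49 × 0.5601 = 0.2745

27.4%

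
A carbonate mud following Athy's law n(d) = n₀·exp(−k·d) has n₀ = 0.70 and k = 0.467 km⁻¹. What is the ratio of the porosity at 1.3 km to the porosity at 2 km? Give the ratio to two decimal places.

n(d₁)/n(d₂) = e^(−k·d₁)/e^(−k·d₂) = e^{k(d₂−d₁)}
= exp(0.467 × 0.7) = exp(0.3269) = 1.3867

1.39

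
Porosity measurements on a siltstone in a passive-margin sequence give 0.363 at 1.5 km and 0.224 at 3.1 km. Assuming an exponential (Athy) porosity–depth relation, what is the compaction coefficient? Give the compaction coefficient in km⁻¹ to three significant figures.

Athy: φ(d) = φ₀ e^(−cd) ⇒ φ₁/φ₂ = e^{c(d₂−d₁)} ⇒ c = ln(φ₁/φ₂)/(d₂−d₁)
c = ln(0.363/0.224) / (3.1 − 1.5) = ln(1.621) / 1.6 = 0.4828 / 1.6 = 0.3017 km⁻¹

0.302 km⁻¹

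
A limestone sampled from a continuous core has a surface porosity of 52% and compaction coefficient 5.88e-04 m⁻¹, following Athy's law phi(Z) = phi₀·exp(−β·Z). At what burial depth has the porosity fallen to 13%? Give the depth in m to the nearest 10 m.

2360 m

Working in km (1 km = 1000 m; β in km⁻¹ = β in m⁻¹ × 1000):
Invert Athy's law: Z = ln(phi₀/phi) / β
Z = ln(0.52/0.13) / 0.588 = ln(4) / 0.588 = 1.3863 / 0.588 = 2.358 km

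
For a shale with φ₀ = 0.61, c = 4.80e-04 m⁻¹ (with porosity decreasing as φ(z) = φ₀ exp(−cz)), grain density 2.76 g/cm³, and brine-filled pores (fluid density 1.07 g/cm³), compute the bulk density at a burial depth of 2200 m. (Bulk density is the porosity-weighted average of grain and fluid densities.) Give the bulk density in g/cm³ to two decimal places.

2.40 g/cm³

Working in km (1 km = 1000 m; c in km⁻¹ = c in m⁻¹ × 1000):
Porosity at depth: φ = 0.61·exp(−0.48×2.2) = 0.61×0.3478 = 0.2122
Bulk density: ρ_b = (1−φ)ρ_g + φ·ρ_f = 0.7878×2.76 + 0.2122×1.07
       = 2.174 + 0.227 = 2.401 g/cm³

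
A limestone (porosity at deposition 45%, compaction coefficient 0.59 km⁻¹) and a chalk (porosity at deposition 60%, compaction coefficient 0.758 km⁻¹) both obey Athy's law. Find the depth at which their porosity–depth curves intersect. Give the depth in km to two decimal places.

1.71 km

Set φ₀ₐ e^(−βₐz) = φ₀ᵦ e^(−βᵦz) ⇒ ln(φ₀ₐ/φ₀ᵦ) = (βₐ − βᵦ)·z
z = ln(0.45/0.6) / (0.59 − 0.758) = -0.2877 / -0.168 = 1.712 km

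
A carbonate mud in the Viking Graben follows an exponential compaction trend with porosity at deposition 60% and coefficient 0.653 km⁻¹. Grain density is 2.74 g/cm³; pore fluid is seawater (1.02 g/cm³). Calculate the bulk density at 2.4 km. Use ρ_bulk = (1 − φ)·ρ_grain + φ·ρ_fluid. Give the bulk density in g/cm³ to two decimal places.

2.52 g/cm³

Porosity at depth: n = 0.6·exp(−0.653×2.4) = 0.6×0.2086 = 0.1252
Bulk density: ρ_b = (1−n)ρ_g + n·ρ_f = 0.8748×2.74 + 0.1252×1.02
       = 2.397 + 0.128 = 2.525 g/cm³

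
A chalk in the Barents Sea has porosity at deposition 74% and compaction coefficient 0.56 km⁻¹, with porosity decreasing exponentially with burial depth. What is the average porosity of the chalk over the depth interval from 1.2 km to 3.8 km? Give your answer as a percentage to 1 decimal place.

⟨phi⟩ = (1/(z₂−z₁)) ∫ phi₀ e^(−cz) dz = phi₀·(e^(−c·z₁) − e^(−c·z₂)) / (c·(z₂−z₁))
e^(−0.56×1.2) = 0.5107; e^(−0.56×3.8) = 0.1191
⟨phi⟩ = 0.74 × (0.5107 − 0.1191) / (0.56 × 2.6) = 0.74 × 0.2690 = 0.1990

19.9%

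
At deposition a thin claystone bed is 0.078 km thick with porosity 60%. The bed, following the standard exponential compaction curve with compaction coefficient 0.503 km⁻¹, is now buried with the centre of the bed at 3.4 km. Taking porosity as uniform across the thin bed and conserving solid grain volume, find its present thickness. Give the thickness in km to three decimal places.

Porosity at 3.4 km: φ = 0.6·exp(−0.503×3.4) = 0.1085
Solid-volume conservation: h(1−φ) = h₀(1−φ₀) ⇒ h = h₀·(1−φ₀)/(1−φ)
h = 0.078 × (1 − 0.6)/(1 − 0.1085) = 0.078 × 0.4487 = 0.0350 km

0.035 km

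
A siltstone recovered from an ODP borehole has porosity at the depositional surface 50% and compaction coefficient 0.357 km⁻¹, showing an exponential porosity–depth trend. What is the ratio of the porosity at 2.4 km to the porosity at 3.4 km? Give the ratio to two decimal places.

1.43

φ(d₁)/φ(d₂) = e^(−c·d₁)/e^(−c·d₂) = e^{c(d₂−d₁)}
= exp(0.357 × 1) = exp(0.357) = 1.4290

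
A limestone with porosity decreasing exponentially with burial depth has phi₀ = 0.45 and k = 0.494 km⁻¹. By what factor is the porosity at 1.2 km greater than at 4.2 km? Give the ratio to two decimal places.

4.40

phi(Z₁)/phi(Z₂) = e^(−k·Z₁)/e^(−k·Z₂) = e^{k(Z₂−Z₁)}
= exp(0.494 × 3) = exp(1.482) = 4.4017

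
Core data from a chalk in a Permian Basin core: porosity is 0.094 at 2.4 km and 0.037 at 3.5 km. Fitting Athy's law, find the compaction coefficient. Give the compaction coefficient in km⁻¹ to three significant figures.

Athy: phi(d) = phi₀ e^(−kd) ⇒ phi₁/phi₂ = e^{k(d₂−d₁)} ⇒ k = ln(phi₁/phi₂)/(d₂−d₁)
k = ln(0.094/0.037) / (3.5 − 2.4) = ln(2.541) / 1.1 = 0.9324 / 1.1 = 0.8476 km⁻¹

0.848 km⁻¹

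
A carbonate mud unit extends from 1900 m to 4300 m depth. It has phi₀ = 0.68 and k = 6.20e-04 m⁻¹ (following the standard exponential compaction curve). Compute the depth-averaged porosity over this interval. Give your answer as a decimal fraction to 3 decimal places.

Working in km (1 km = 1000 m; k in km⁻¹ = k in m⁻¹ × 1000):
⟨phi⟩ = (1/(d₂−d₁)) ∫ phi₀ e^(−kd) dd = phi₀·(e^(−k·d₁) − e^(−k·d₂)) / (k·(d₂−d₁))
e^(−0.62×1.9) = 0.3079; e^(−0.62×4.3) = 0.0695
⟨phi⟩ = 0.68 × (0.3079 − 0.0695) / (0.62 × 2.4) = 0.68 × 0.1602 = 0.1089

0.109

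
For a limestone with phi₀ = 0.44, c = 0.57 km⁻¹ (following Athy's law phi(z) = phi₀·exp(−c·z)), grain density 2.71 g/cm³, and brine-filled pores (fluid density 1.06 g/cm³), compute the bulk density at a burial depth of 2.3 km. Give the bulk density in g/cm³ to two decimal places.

2.51 g/cm³

Porosity at depth: phi = 0.44·exp(−0.57×2.3) = 0.44×0.2696 = 0.1186
Bulk density: ρ_b = (1−phi)ρ_g + phi·ρ_f = 0.8814×2.71 + 0.1186×1.06
       = 2.389 + 0.126 = 2.514 g/cm³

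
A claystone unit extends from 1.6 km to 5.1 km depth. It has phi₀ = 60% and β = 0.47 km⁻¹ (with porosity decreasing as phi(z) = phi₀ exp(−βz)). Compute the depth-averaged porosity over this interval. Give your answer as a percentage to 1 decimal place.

13.9%

⟨phi⟩ = (1/(z₂−z₁)) ∫ phi₀ e^(−βz) dz = phi₀·(e^(−β·z₁) − e^(−β·z₂)) / (β·(z₂−z₁))
e^(−0.47×1.6) = 0.4714; e^(−0.47×5.1) = 0.0910
⟨phi⟩ = 0.6 × (0.4714 − 0.0910) / (0.47 × 3.5) = 0.6 × 0.2313 = 0.1388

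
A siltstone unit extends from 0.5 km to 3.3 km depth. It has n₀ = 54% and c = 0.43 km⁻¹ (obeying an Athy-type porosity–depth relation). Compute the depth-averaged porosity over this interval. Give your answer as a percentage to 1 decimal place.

25.3%

⟨n⟩ = (1/(z₂−z₁)) ∫ n₀ e^(−cz) dz = n₀·(e^(−c·z₁) − e^(−c·z₂)) / (c·(z₂−z₁))
e^(−0.43×0.5) = 0.8065; e^(−0.43×3.3) = 0.2420
⟨n⟩ = 0.54 × (0.8065 − 0.2420) / (0.43 × 2.8) = 0.54 × 0.4689 = 0.2532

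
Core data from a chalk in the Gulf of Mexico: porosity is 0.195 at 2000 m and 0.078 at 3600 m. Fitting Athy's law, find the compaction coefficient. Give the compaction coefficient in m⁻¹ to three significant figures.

0.000573 m⁻¹

Working in km (1 km = 1000 m; c in km⁻¹ = c in m⁻¹ × 1000):
Athy: φ(Z) = φ₀ e^(−cZ) ⇒ φ₁/φ₂ = e^{c(Z₂−Z₁)} ⇒ c = ln(φ₁/φ₂)/(Z₂−Z₁)
c = ln(0.195/0.078) / (3.6 − 2) = ln(2.5) / 1.6 = 0.9163 / 1.6 = 0.5727 km⁻¹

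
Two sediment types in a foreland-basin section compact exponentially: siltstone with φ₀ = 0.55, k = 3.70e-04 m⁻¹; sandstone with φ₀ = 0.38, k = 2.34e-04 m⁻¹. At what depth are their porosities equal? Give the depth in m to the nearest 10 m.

Working in km (1 km = 1000 m; k in km⁻¹ = k in m⁻¹ × 1000):
Set φ₀ₐ e^(−kₐd) = φ₀ᵦ e^(−kᵦd) ⇒ ln(φ₀ₐ/φ₀ᵦ) = (kₐ − kᵦ)·d
d = ln(0.55/0.38) / (0.37 − 0.234) = 0.3697 / 0.136 = 2.719 km

2720 m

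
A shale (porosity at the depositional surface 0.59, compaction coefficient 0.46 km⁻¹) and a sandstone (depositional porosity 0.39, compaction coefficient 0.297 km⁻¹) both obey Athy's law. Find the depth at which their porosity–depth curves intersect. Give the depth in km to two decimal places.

Set φ₀ₐ e^(−βₐZ) = φ₀ᵦ e^(−βᵦZ) ⇒ ln(φ₀ₐ/φ₀ᵦ) = (βₐ − βᵦ)·Z
Z = ln(0.59/0.39) / (0.46 − 0.297) = 0.4140 / 0.163 = 2.540 km

2.54 km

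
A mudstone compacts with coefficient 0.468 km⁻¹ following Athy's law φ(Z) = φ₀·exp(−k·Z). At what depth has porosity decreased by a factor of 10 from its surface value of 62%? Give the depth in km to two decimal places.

φ/φ₀ = 1/10 ⇒ exp(−k·Z) = 1/10 ⇒ Z = ln(10) / k
Z = 2.3026 / 0.468 = 4.920 km

4.92 km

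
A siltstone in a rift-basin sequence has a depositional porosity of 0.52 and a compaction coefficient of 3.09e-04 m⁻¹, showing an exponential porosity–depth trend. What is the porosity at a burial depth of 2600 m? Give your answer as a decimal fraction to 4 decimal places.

Working in km (1 km = 1000 m; c in km⁻¹ = c in m⁻¹ × 1000):
φ = φ₀·exp(−c·z) = 0.52 × exp(−0.309 × 2.6) = 0.52 × exp(−0.8034)
  = 0.52 × 0.4478 = 0.2329

0.2329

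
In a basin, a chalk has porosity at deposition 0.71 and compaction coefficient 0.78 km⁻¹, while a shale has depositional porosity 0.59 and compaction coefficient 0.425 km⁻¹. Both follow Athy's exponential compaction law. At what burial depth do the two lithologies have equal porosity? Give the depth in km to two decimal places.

Set phi₀ₐ e^(−kₐz) = phi₀ᵦ e^(−kᵦz) ⇒ ln(phi₀ₐ/phi₀ᵦ) = (kₐ − kᵦ)·z
z = ln(0.71/0.59) / (0.78 − 0.425) = 0.1851 / 0.355 = 0.522 km

0.52 km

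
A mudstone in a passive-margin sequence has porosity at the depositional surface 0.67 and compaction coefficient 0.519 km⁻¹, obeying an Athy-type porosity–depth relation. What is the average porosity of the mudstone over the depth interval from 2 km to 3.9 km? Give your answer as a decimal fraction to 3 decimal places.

0.151

⟨phi⟩ = (1/(z₂−z₁)) ∫ phi₀ e^(−cz) dz = phi₀·(e^(−c·z₁) − e^(−c·z₂)) / (c·(z₂−z₁))
e^(−0.519×2) = 0.3542; e^(−0.519×3.9) = 0.1321
⟨phi⟩ = 0.67 × (0.3542 − 0.1321) / (0.519 × 1.9) = 0.67 × 0.2252 = 0.1509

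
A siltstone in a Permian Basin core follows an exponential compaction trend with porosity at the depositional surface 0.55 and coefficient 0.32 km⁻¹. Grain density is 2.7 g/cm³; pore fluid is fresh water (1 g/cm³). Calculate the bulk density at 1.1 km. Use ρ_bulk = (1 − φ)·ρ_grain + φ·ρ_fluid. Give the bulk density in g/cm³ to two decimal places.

Porosity at depth: n = 0.55·exp(−0.32×1.1) = 0.55×0.7033 = 0.3868
Bulk density: ρ_b = (1−n)ρ_g + n·ρ_f = 0.6132×2.7 + 0.3868×1
       = 1.656 + 0.387 = 2.042 g/cm³

2.04 g/cm³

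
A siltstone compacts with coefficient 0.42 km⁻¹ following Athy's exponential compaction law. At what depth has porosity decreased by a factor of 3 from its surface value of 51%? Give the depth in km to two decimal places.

2.62 km

φ/φ₀ = 1/3 ⇒ exp(−β·d) = 1/3 ⇒ d = ln(3) / β
d = 1.0986 / 0.42 = 2.616 km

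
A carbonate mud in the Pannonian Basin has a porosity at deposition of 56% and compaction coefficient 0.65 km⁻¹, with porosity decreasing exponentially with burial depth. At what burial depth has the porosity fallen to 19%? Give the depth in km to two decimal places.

1.66 km

Invert Athy's law: d = ln(phi₀/phi) / c
d = ln(0.56/0.19) / 0.65 = ln(2.947) / 0.65 = 1.0809 / 0.65 = 1.663 km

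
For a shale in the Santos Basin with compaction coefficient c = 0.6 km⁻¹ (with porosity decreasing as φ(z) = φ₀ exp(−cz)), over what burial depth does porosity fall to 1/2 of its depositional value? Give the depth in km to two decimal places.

1.16 km

φ/φ₀ = 1/2 ⇒ exp(−c·z) = 1/2 ⇒ z = ln(2) / c
z = 0.6931 / 0.6 = 1.155 km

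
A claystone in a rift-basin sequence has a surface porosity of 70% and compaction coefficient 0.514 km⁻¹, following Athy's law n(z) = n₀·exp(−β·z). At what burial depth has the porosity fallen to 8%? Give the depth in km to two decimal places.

Invert Athy's law: z = ln(n₀/n) / β
z = ln(0.7/0.08) / 0.514 = ln(8.75) / 0.514 = 2.1691 / 0.514 = 4.220 km

4.22 km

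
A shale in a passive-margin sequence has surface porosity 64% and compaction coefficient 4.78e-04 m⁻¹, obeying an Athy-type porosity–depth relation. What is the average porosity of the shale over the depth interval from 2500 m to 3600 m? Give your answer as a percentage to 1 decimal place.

15.1%

Working in km (1 km = 1000 m; c in km⁻¹ = c in m⁻¹ × 1000):
⟨φ⟩ = (1/(d₂−d₁)) ∫ φ₀ e^(−cd) dd = φ₀·(e^(−c·d₁) − e^(−c·d₂)) / (c·(d₂−d₁))
e^(−0.478×2.5) = 0.3027; e^(−0.478×3.6) = 0.1789
⟨φ⟩ = 0.64 × (0.3027 − 0.1789) / (0.478 × 1.1) = 0.64 × 0.2354 = 0.1507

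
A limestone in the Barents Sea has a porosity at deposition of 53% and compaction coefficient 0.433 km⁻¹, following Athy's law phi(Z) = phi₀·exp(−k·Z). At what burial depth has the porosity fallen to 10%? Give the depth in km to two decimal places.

3.85 km

Invert Athy's law: Z = ln(phi₀/phi) / k
Z = ln(0.53/0.1) / 0.433 = ln(5.3) / 0.433 = 1.6677 / 0.433 = 3.852 km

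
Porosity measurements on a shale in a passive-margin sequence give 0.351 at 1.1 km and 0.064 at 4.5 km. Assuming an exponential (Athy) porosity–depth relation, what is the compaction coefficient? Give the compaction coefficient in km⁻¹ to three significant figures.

Athy: phi(z) = phi₀ e^(−kz) ⇒ phi₁/phi₂ = e^{k(z₂−z₁)} ⇒ k = ln(phi₁/phi₂)/(z₂−z₁)
k = ln(0.351/0.064) / (4.5 − 1.1) = ln(5.484) / 3.4 = 1.7019 / 3.4 = 0.5006 km⁻¹

0.501 km⁻¹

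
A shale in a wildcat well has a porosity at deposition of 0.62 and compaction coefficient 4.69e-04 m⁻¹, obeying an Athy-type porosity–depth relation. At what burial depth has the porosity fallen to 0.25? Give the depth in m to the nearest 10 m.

Working in km (1 km = 1000 m; c in km⁻¹ = c in m⁻¹ × 1000):
Invert Athy's law: z = ln(φ₀/φ) / c
z = ln(0.62/0.25) / 0.469 = ln(2.48) / 0.469 = 0.9083 / 0.469 = 1.937 km

1940 m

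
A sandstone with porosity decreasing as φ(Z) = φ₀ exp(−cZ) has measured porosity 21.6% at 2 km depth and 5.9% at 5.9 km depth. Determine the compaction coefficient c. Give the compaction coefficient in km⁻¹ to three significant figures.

0.333 km⁻¹

Athy: φ(Z) = φ₀ e^(−cZ) ⇒ φ₁/φ₂ = e^{c(Z₂−Z₁)} ⇒ c = ln(φ₁/φ₂)/(Z₂−Z₁)
c = ln(0.216/0.059) / (5.9 − 2) = ln(3.661) / 3.9 = 1.2977 / 3.9 = 0.3328 km⁻¹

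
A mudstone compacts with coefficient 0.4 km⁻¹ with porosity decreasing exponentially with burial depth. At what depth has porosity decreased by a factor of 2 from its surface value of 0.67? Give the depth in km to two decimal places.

1.73 km

n/n₀ = 1/2 ⇒ exp(−c·d) = 1/2 ⇒ d = ln(2) / c
d = 0.6931 / 0.4 = 1.733 km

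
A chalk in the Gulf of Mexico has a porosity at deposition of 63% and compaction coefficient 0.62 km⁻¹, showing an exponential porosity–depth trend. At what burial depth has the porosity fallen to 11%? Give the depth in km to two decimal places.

2.81 km

Invert Athy's law: Z = ln(phi₀/phi) / c
Z = ln(0.63/0.11) / 0.62 = ln(5.727) / 0.62 = 1.7452 / 0.62 = 2.815 km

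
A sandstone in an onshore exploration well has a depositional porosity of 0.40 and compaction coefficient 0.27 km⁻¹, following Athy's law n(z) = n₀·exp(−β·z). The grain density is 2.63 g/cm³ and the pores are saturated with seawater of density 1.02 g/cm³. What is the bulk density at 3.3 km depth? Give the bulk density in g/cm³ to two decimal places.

2.37 g/cm³

Porosity at depth: n = 0.4·exp(−0.27×3.3) = 0.4×0.4102 = 0.1641
Bulk density: ρ_b = (1−n)ρ_g + n·ρ_f = 0.8359×2.63 + 0.1641×1.02
       = 2.198 + 0.167 = 2.366 g/cm³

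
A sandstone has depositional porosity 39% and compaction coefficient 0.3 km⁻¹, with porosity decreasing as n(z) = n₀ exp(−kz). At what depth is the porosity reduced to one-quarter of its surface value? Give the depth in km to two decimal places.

4.62 km

n/n₀ = 1/4 ⇒ exp(−k·z) = 1/4 ⇒ z = ln(4) / k
z = 1.3863 / 0.3 = 4.621 km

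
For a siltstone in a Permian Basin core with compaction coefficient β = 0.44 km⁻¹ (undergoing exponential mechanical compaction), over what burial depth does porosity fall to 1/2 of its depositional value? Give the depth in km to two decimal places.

1.58 km

φ/φ₀ = 1/2 ⇒ exp(−β·Z) = 1/2 ⇒ Z = ln(2) / β
Z = 0.6931 / 0.44 = 1.575 km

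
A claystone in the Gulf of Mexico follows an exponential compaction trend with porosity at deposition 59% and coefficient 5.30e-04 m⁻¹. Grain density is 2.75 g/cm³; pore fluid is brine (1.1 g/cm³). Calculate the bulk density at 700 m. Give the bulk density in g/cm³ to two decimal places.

Working in km (1 km = 1000 m; β in km⁻¹ = β in m⁻¹ × 1000):
Porosity at depth: phi = 0.59·exp(−0.53×0.7) = 0.59×0.6900 = 0.4071
Bulk density: ρ_b = (1−phi)ρ_g + phi·ρ_f = 0.5929×2.75 + 0.4071×1.1
       = 1.630 + 0.448 = 2.078 g/cm³

2.08 g/cm³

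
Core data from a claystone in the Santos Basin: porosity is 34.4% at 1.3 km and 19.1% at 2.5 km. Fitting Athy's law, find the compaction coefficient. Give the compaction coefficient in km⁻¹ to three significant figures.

Athy: n(z) = n₀ e^(−kz) ⇒ n₁/n₂ = e^{k(z₂−z₁)} ⇒ k = ln(n₁/n₂)/(z₂−z₁)
k = ln(0.344/0.191) / (2.5 − 1.3) = ln(1.801) / 1.2 = 0.5884 / 1.2 = 0.4903 km⁻¹

0.490 km⁻¹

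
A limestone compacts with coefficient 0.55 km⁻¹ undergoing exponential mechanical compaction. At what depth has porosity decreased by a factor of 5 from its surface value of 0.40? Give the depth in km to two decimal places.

2.93 km

phi/phi₀ = 1/5 ⇒ exp(−c·Z) = 1/5 ⇒ Z = ln(5) / c
Z = 1.6094 / 0.55 = 2.926 km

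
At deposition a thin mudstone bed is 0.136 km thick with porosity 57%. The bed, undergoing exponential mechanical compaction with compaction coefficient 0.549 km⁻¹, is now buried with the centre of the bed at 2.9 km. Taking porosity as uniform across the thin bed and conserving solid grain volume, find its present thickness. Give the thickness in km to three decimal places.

Porosity at 2.9 km: phi = 0.57·exp(−0.549×2.9) = 0.1160
Solid-volume conservation: h(1−phi) = h₀(1−phi₀) ⇒ h = h₀·(1−phi₀)/(1−phi)
h = 0.136 × (1 − 0.57)/(1 − 0.1160) = 0.136 × 0.4864 = 0.0662 km

0.066 km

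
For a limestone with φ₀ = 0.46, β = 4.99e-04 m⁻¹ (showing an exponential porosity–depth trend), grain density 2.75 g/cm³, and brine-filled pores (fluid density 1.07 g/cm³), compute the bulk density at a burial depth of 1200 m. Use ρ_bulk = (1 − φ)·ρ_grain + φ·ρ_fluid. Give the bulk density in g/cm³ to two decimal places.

2.33 g/cm³

Working in km (1 km = 1000 m; β in km⁻¹ = β in m⁻¹ × 1000):
Porosity at depth: φ = 0.46·exp(−0.499×1.2) = 0.46×0.5495 = 0.2528
Bulk density: ρ_b = (1−φ)ρ_g + φ·ρ_f = 0.7472×2.75 + 0.2528×1.07
       = 2.055 + 0.270 = 2.325 g/cm³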